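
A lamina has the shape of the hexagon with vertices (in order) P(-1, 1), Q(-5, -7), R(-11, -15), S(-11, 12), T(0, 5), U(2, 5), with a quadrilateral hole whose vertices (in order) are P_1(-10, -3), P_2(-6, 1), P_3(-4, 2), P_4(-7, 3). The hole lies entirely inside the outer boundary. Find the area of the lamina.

164

Outer boundary:
Apply the shoelace (surveyor's) formula: 2A = Σ (x_i·y_{i+1} − x_{i+1}·y_i), indices taken mod 6.
P→Q: (-1)(-7) − (-5)(1) = 12
Q→R: (-5)(-15) − (-11)(-7) = -2
R→S: (-11)(12) − (-11)(-15) = -297
S→T: (-11)(5) − (0)(12) = -55
T→U: (0)(5) − (2)(5) = -10
U→P: (2)(1) − (-1)(5) = 7
Σ = -345
Area = |Σ|/2 = 172.5.
Hole:
Σ = (-28) + (-8) + (2) + (51) = 17
Area = |Σ|/2 = 8.5.
Net area = 172.5 − 8.5 = 164.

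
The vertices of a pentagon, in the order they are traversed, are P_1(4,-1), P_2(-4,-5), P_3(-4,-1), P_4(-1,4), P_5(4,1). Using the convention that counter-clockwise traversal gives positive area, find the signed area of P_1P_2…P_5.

Apply Gauss's area formula: 2A = Σ (x_i·y_{i+1} − x_{i+1}·y_i), indices taken mod 5.
Σ = (-24) + (-16) + (-17) + (-17) + (-8) = -82
Signed area = Σ/2 = -41 (negative ⇒ clockwise traversal).

-41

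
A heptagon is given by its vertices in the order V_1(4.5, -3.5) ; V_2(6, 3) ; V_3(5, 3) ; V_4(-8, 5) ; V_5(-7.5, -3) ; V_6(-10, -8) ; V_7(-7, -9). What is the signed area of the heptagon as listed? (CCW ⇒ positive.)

138.5

Σ = (34.5) + (3) + (49) + (61.5) + (30) + (34) + (65) = 277
Signed area = Σ/2 = 138.5 (positive ⇒ counter-clockwise traversal).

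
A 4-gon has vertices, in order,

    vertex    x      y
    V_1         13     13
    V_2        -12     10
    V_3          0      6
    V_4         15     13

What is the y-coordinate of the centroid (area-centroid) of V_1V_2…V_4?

9.76

Apply the shoelace formula. First the cross-terms c_i = x_i·y_{i+1} − x_{i+1}·y_i:
  286, -72, -90, 26  ⇒  2A = 150, A = 75.
Then Σ (y_i + y_{i+1})·c_i = 4392, so ȳ = 4392 / (6·75) = 9.76.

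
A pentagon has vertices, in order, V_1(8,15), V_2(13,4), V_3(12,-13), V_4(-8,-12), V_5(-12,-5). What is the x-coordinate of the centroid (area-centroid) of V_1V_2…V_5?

300/109

Apply the shoelace formula. First the cross-terms c_i = x_i·y_{i+1} − x_{i+1}·y_i:
  -163, -217, -248, -104, -140  ⇒  2A = -872, A = -436.
Then Σ (x_i + x_{i+1})·c_i = -7200, so x̄ = -7200 / (6·(-436)) = 300/109.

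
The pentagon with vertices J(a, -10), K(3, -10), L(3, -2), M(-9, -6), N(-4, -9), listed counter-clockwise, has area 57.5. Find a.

Write out the shoelace sum; only the two edges meeting at J involve a:
2·Area = [((-4)·(-10) − a·(-9)) + (a·(-10) − 3·(-10))] + 45
       = -1·a + 115 = 115
⇒ a = 0.

0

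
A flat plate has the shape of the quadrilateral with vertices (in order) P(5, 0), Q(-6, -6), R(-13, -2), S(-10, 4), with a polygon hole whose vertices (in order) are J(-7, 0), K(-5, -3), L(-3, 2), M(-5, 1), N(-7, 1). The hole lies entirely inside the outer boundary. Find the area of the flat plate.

Outer boundary:
Apply the surveyor's formula: 2A = Σ (x_i·y_{i+1} − x_{i+1}·y_i), indices taken mod 4.
Σ = (-30) + (-66) + (-72) + (-20) = -188
Area = |Σ|/2 = 94.
Hole:
J→K: (-7)(-3) − (-5)(0) = 21
K→L: (-5)(2) − (-3)(-3) = -19
L→M: (-3)(1) − (-5)(2) = 7
M→N: (-5)(1) − (-7)(1) = 2
N→J: (-7)(0) − (-7)(1) = 7
Σ = 18
Area = |Σ|/2 = 9.
Net area = 94 − 9 = 85.

85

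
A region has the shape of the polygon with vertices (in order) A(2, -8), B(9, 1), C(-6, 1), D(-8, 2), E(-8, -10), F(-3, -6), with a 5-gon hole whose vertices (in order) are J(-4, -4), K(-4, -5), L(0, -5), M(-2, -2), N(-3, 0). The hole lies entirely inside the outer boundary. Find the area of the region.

107.5

Outer boundary:
Apply the surveyor's formula: 2A = Σ (x_i·y_{i+1} − x_{i+1}·y_i), indices taken mod 6.
Σ = (74) + (15) + (-4) + (96) + (18) + (36) = 235
Area = |Σ|/2 = 117.5.
Hole:
Σ = (4) + (20) + (-10) + (-6) + (12) = 20
Area = |Σ|/2 = 10.
Net area = 117.5 − 10 = 107.5.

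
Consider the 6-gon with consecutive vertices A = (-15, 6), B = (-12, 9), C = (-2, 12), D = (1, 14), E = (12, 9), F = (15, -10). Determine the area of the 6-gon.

Apply the surveyor's formula: 2A = Σ (x_i·y_{i+1} − x_{i+1}·y_i), indices taken mod 6.
Σ = (-63) + (-126) + (-40) + (-159) + (-255) + (-60) = -703
Area = |Σ|/2 = 351.5.

351.5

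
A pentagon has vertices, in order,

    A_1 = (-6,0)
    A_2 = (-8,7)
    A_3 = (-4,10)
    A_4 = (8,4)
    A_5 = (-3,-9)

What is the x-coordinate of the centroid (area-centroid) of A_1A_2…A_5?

-169/152

Apply the surveyor's formula. First the cross-terms c_i = x_i·y_{i+1} − x_{i+1}·y_i:
  -42, -52, -96, -60, -54  ⇒  2A = -304, A = -152.
Then Σ (x_i + x_{i+1})·c_i = 1014, so x̄ = 1014 / (6·(-152)) = -169/152.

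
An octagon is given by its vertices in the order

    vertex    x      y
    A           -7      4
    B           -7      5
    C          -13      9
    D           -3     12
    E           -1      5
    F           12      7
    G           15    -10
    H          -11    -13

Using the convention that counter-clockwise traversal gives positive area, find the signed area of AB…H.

-434.5

Apply the shoelace (surveyor's) formula: 2A = Σ (x_i·y_{i+1} − x_{i+1}·y_i), indices taken mod 8.
Σ = (-7) + (2) + (-129) + (-3) + (-67) + (-225) + (-305) + (-135) = -869
Signed area = Σ/2 = -434.5 (negative ⇒ clockwise traversal).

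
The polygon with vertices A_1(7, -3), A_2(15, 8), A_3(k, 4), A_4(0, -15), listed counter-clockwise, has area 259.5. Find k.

Write out the shoelace sum; only the two edges meeting at A_3 involve k:
2·Area = [(15·4 − k·8) + (k·(-15) − 0·4)] + 206
       = -23·k + 266 = 519
⇒ k = -11.

-11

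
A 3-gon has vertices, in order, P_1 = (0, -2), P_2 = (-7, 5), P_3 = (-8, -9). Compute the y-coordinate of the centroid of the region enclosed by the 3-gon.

Apply Gauss's area formula. First the cross-terms c_i = x_i·y_{i+1} − x_{i+1}·y_i:
  -14, 103, 16  ⇒  2A = 105, A = 52.5.
Then Σ (y_i + y_{i+1})·c_i = -630, so ȳ = -630 / (6·52.5) = -2.

-2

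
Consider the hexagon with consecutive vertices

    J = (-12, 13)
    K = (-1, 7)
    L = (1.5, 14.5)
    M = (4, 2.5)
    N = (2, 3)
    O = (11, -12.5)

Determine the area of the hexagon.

Σ = (-71) + (-25) + (-54.25) + (7) + (-58) + (-7) = -208.25
Area = |Σ|/2 = 104.125.

104.125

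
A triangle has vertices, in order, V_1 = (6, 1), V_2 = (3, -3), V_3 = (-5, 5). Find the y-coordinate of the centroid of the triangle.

1

Apply the shoelace formula. First the cross-terms c_i = x_i·y_{i+1} − x_{i+1}·y_i:
  -21, 0, -35  ⇒  2A = -56, A = -28.
Then Σ (y_i + y_{i+1})·c_i = -168, so ȳ = -168 / (6·(-28)) = 1.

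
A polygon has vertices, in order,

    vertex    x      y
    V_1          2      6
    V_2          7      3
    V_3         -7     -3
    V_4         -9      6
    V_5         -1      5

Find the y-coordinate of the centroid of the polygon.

Apply the shoelace (surveyor's) formula. First the cross-terms c_i = x_i·y_{i+1} − x_{i+1}·y_i:
  -36, 0, -69, -39, -16  ⇒  2A = -160, A = -80.
Then Σ (y_i + y_{i+1})·c_i = -1136, so ȳ = -1136 / (6·(-80)) = 71/30.

71/30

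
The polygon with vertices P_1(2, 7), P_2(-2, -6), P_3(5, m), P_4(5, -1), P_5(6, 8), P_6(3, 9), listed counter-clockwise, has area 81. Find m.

The doubled signed area Σ (x_i y_{i+1} − x_{i+1} y_i) is linear in m.
With m=0 it equals 106; the coefficient of m is -7 (from the two edges through P_3).
So -7·m + 106 = 2·81 = 162 ⇒ m = -8.

-8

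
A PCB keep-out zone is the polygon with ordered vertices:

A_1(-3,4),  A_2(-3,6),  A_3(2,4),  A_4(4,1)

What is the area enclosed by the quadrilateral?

12.5

Apply Gauss's area formula: 2A = Σ (x_i·y_{i+1} − x_{i+1}·y_i), indices taken mod 4.
Cross-terms: -6, -24, -14, 19  ⇒  Σ = -25
Area = |Σ|/2 = 12.5.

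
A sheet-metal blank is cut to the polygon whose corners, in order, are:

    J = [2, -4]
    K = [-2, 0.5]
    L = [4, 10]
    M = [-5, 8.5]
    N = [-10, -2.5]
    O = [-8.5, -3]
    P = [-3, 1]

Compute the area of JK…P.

76.875

Apply the surveyor's formula: 2A = Σ (x_i·y_{i+1} − x_{i+1}·y_i), indices taken mod 7.
J→K: (2)(0.5) − (-2)(-4) = -7
K→L: (-2)(10) − (4)(0.5) = -22
L→M: (4)(8.5) − (-5)(10) = 84
M→N: (-5)(-2.5) − (-10)(8.5) = 97.5
N→O: (-10)(-3) − (-8.5)(-2.5) = 8.75
O→P: (-8.5)(1) − (-3)(-3) = -17.5
P→J: (-3)(-4) − (2)(1) = 10
Σ = 153.75
Area = |Σ|/2 = 76.875.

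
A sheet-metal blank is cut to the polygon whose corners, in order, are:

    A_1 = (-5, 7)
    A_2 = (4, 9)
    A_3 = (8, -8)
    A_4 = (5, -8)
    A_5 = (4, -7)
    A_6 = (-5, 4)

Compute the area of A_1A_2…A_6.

119

Apply the surveyor's formula: 2A = Σ (x_i·y_{i+1} − x_{i+1}·y_i), indices taken mod 6.
A_1→A_2: (-5)(9) − (4)(7) = -73
A_2→A_3: (4)(-8) − (8)(9) = -104
A_3→A_4: (8)(-8) − (5)(-8) = -24
A_4→A_5: (5)(-7) − (4)(-8) = -3
A_5→A_6: (4)(4) − (-5)(-7) = -19
A_6→A_1: (-5)(7) − (-5)(4) = -15
Σ = -238
Area = |Σ|/2 = 119.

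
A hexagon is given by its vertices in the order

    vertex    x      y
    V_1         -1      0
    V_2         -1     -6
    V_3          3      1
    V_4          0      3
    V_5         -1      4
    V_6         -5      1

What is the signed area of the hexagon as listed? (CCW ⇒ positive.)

27.5

Apply Gauss's area formula: 2A = Σ (x_i·y_{i+1} − x_{i+1}·y_i), indices taken mod 6.
Σ = (6) + (17) + (9) + (3) + (19) + (1) = 55
Signed area = Σ/2 = 27.5 (positive ⇒ counter-clockwise traversal).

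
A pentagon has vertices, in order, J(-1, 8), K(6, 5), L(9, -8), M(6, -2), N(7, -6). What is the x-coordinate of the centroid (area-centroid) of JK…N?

299/66

Apply the surveyor's formula. First the cross-terms c_i = x_i·y_{i+1} − x_{i+1}·y_i:
  -53, -93, 30, -22, 50  ⇒  2A = -88, A = -44.
Then Σ (x_i + x_{i+1})·c_i = -1196, so x̄ = -1196 / (6·(-44)) = 299/66.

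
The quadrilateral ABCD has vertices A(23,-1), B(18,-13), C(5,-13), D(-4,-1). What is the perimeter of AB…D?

68

|AB| = √((-5)² + (-12)²) = √169 = 13
|BC| = √((-13)² + (0)²) = √169 = 13
|CD| = √((-9)² + (12)²) = √225 = 15
|DA| = √((27)² + (0)²) = √729 = 27
Perimeter = 13 + 13 + 15 + 27 = 68.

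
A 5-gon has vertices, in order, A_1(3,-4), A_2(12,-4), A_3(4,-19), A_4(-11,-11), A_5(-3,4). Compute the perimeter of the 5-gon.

|A_1A_2| = √((9)² + (0)²) = √81 = 9
|A_2A_3| = √((-8)² + (-15)²) = √289 = 17
|A_3A_4| = √((-15)² + (8)²) = √289 = 17
|A_4A_5| = √((8)² + (15)²) = √289 = 17
|A_5A_1| = √((6)² + (-8)²) = √100 = 10
Perimeter = 9 + 17 + 17 + 17 + 10 = 70.

70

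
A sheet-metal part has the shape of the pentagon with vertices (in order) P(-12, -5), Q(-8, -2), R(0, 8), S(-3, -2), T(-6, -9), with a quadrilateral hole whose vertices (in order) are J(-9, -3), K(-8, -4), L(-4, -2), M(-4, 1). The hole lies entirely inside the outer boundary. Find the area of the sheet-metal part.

Outer boundary:
Apply the shoelace (surveyor's) formula: 2A = Σ (x_i·y_{i+1} − x_{i+1}·y_i), indices taken mod 5.
P→Q: (-12)(-2) − (-8)(-5) = -16
Q→R: (-8)(8) − (0)(-2) = -64
R→S: (0)(-2) − (-3)(8) = 24
S→T: (-3)(-9) − (-6)(-2) = 15
T→P: (-6)(-5) − (-12)(-9) = -78
Σ = -119
Area = |Σ|/2 = 59.5.
Hole:
J→K: (-9)(-4) − (-8)(-3) = 12
K→L: (-8)(-2) − (-4)(-4) = 0
L→M: (-4)(1) − (-4)(-2) = -12
M→J: (-4)(-3) − (-9)(1) = 21
Σ = 21
Area = |Σ|/2 = 10.5.
Net area = 59.5 − 10.5 = 49.

49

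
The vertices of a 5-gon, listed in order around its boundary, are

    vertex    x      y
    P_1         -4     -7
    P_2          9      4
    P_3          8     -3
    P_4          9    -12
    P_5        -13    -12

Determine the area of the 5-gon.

Σ = (47) + (-59) + (-69) + (-264) + (43) = -302
Area = |Σ|/2 = 151.

151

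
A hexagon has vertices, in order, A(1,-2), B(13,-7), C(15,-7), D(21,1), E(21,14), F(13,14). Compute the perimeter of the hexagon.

66

|AB| = √((12)² + (-5)²) = √169 = 13
|BC| = √((2)² + (0)²) = √4 = 2
|CD| = √((6)² + (8)²) = √100 = 10
|DE| = √((0)² + (13)²) = √169 = 13
|EF| = √((-8)² + (0)²) = √64 = 8
|FA| = √((-12)² + (-16)²) = √400 = 20
Perimeter = 13 + 2 + 10 + 13 + 8 + 20 = 66.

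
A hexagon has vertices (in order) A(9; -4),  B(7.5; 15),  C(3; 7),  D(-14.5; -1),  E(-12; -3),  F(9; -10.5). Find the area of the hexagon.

257

Apply Gauss's area formula: 2A = Σ (x_i·y_{i+1} − x_{i+1}·y_i), indices taken mod 6.
A→B: (9)(15) − (7.5)(-4) = 165
B→C: (7.5)(7) − (3)(15) = 7.5
C→D: (3)(-1) − (-14.5)(7) = 98.5
D→E: (-14.5)(-3) − (-12)(-1) = 31.5
E→F: (-12)(-10.5) − (9)(-3) = 153
F→A: (9)(-4) − (9)(-10.5) = 58.5
Σ = 514
Area = |Σ|/2 = 257.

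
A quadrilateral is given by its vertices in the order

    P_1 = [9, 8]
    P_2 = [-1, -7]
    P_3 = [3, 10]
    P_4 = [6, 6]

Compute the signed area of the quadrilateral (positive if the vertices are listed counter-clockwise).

Apply the shoelace formula: 2A = Σ (x_i·y_{i+1} − x_{i+1}·y_i), indices taken mod 4.
P_1→P_2: (9)(-7) − (-1)(8) = -55
P_2→P_3: (-1)(10) − (3)(-7) = 11
P_3→P_4: (3)(6) − (6)(10) = -42
P_4→P_1: (6)(8) − (9)(6) = -6
Σ = -92
Signed area = Σ/2 = -46 (negative ⇒ clockwise traversal).

-46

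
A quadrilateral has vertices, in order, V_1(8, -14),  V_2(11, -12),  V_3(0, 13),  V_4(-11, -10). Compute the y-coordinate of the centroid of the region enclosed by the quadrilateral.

-1092/289

Apply Gauss's area formula. First the cross-terms c_i = x_i·y_{i+1} − x_{i+1}·y_i:
  58, 143, 143, 234  ⇒  2A = 578, A = 289.
Then Σ (y_i + y_{i+1})·c_i = -6552, so ȳ = -6552 / (6·289) = -1092/289.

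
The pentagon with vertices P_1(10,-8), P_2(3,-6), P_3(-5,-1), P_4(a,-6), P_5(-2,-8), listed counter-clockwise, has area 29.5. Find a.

Write out the shoelace sum; only the two edges meeting at P_4 involve a:
2·Area = [((-5)·(-6) − a·(-1)) + (a·(-8) − (-2)·(-6))] + 27
       = -7·a + 45 = 59
⇒ a = -2.

-2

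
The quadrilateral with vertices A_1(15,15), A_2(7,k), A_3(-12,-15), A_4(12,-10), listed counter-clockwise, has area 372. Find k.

The doubled signed area Σ (x_i y_{i+1} − x_{i+1} y_i) is linear in k.
With k=0 it equals 420; the coefficient of k is 27 (from the two edges through A_2).
So 27·k + 420 = 2·372 = 744 ⇒ k = 12.

12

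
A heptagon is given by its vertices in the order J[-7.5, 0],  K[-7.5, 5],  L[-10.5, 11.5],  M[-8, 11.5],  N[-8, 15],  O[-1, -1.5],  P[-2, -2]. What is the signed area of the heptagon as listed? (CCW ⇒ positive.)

Σ = (-37.5) + (-33.75) + (-28.75) + (-28) + (27) + (-1) + (-15) = -117
Signed area = Σ/2 = -58.5 (negative ⇒ clockwise traversal).

-58.5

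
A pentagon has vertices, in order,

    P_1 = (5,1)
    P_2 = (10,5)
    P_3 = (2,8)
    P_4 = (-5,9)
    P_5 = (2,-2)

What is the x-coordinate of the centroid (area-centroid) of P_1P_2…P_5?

Apply the surveyor's formula. First the cross-terms c_i = x_i·y_{i+1} − x_{i+1}·y_i:
  15, 70, 58, -8, 12  ⇒  2A = 147, A = 73.5.
Then Σ (x_i + x_{i+1})·c_i = 999, so x̄ = 999 / (6·73.5) = 111/49.

111/49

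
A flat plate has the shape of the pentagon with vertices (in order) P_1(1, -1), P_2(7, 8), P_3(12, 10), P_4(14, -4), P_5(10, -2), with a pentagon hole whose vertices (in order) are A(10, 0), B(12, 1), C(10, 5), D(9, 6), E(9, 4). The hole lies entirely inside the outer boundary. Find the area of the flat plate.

89

Outer boundary:
Apply the shoelace formula: 2A = Σ (x_i·y_{i+1} − x_{i+1}·y_i), indices taken mod 5.
P_1→P_2: (1)(8) − (7)(-1) = 15
P_2→P_3: (7)(10) − (12)(8) = -26
P_3→P_4: (12)(-4) − (14)(10) = -188
P_4→P_5: (14)(-2) − (10)(-4) = 12
P_5→P_1: (10)(-1) − (1)(-2) = -8
Σ = -195
Area = |Σ|/2 = 97.5.
Hole:
A→B: (10)(1) − (12)(0) = 10
B→C: (12)(5) − (10)(1) = 50
C→D: (10)(6) − (9)(5) = 15
D→E: (9)(4) − (9)(6) = -18
E→A: (9)(0) − (10)(4) = -40
Σ = 17
Area = |Σ|/2 = 8.5.
Net area = 97.5 − 8.5 = 89.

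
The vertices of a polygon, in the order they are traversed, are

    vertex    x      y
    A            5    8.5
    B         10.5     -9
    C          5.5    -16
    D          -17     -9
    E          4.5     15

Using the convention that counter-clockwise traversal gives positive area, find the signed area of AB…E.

Cross-terms: -134.25, -118.5, -321.5, -214.5, -36.75  ⇒  Σ = -825.5
Signed area = Σ/2 = -412.75 (negative ⇒ clockwise traversal).

-412.75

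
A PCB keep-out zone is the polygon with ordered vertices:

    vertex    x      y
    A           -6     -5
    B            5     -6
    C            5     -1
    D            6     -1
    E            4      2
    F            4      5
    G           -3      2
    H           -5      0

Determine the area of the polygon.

Cross-terms: 61, 25, 1, 16, 12, 23, 10, 25  ⇒  Σ = 173
Area = |Σ|/2 = 86.5.

86.5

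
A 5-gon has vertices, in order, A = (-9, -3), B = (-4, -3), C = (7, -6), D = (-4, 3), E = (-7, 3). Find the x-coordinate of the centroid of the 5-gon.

Apply the shoelace (surveyor's) formula. First the cross-terms c_i = x_i·y_{i+1} − x_{i+1}·y_i:
  15, 45, -3, 9, 48  ⇒  2A = 114, A = 57.
Then Σ (x_i + x_{i+1})·c_i = -936, so x̄ = -936 / (6·57) = -52/19.

-52/19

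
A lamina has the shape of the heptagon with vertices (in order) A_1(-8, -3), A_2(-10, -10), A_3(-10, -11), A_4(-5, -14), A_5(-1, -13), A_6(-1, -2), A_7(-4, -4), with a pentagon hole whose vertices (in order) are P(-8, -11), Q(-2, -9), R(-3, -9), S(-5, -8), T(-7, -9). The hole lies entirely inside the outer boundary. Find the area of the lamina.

Outer boundary:
Apply the surveyor's formula: 2A = Σ (x_i·y_{i+1} − x_{i+1}·y_i), indices taken mod 7.
A_1→A_2: (-8)(-10) − (-10)(-3) = 50
A_2→A_3: (-10)(-11) − (-10)(-10) = 10
A_3→A_4: (-10)(-14) − (-5)(-11) = 85
A_4→A_5: (-5)(-13) − (-1)(-14) = 51
A_5→A_6: (-1)(-2) − (-1)(-13) = -11
A_6→A_7: (-1)(-4) − (-4)(-2) = -4
A_7→A_1: (-4)(-3) − (-8)(-4) = -20
Σ = 161
Area = |Σ|/2 = 80.5.
Hole:
Σ = (50) + (-9) + (-21) + (-11) + (5) = 14
Area = |Σ|/2 = 7.
Net area = 80.5 − 7 = 73.5.

73.5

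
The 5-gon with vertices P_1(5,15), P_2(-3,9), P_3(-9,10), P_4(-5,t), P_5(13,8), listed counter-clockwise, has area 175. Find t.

The doubled signed area Σ (x_i y_{i+1} − x_{i+1} y_i) is linear in t.
With t=0 it equals 306; the coefficient of t is -22 (from the two edges through P_4).
So -22·t + 306 = 2·175 = 350 ⇒ t = -2.

-2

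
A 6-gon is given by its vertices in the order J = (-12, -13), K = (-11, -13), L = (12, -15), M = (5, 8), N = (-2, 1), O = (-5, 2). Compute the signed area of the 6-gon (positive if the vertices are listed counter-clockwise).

308

Σ = (13) + (321) + (171) + (21) + (1) + (89) = 616
Signed area = Σ/2 = 308 (positive ⇒ counter-clockwise traversal).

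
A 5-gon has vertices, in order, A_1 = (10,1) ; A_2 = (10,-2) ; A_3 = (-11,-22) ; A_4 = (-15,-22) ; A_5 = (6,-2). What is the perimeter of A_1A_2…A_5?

70

|A_1A_2| = √((0)² + (-3)²) = √9 = 3
|A_2A_3| = √((-21)² + (-20)²) = √841 = 29
|A_3A_4| = √((-4)² + (0)²) = √16 = 4
|A_4A_5| = √((21)² + (20)²) = √841 = 29
|A_5A_1| = √((4)² + (3)²) = √25 = 5
Perimeter = 3 + 29 + 4 + 29 + 5 = 70.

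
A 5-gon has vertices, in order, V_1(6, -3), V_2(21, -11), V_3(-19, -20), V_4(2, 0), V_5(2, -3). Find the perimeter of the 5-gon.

|V_1V_2| = √((15)² + (-8)²) = √289 = 17
|V_2V_3| = √((-40)² + (-9)²) = √1681 = 41
|V_3V_4| = √((21)² + (20)²) = √841 = 29
|V_4V_5| = √((0)² + (-3)²) = √9 = 3
|V_5V_1| = √((4)² + (0)²) = √16 = 4
Perimeter = 17 + 41 + 29 + 3 + 4 = 94.

94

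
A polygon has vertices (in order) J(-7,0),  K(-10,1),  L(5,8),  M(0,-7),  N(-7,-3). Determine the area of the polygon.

Σ = (-7) + (-85) + (-35) + (-49) + (-21) = -197
Area = |Σ|/2 = 98.5.

98.5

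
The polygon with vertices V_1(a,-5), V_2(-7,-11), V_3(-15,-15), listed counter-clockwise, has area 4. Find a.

The doubled signed area Σ (x_i y_{i+1} − x_{i+1} y_i) is linear in a.
With a=0 it equals -20; the coefficient of a is 4 (from the two edges through V_1).
So 4·a + -20 = 2·4 = 8 ⇒ a = 7.

7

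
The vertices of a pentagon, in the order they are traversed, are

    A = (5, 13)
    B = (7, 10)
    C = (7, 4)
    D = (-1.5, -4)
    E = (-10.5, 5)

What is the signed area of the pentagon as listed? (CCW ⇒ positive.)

Σ = (-41) + (-42) + (-22) + (-49.5) + (-161.5) = -316
Signed area = Σ/2 = -158 (negative ⇒ clockwise traversal).

-158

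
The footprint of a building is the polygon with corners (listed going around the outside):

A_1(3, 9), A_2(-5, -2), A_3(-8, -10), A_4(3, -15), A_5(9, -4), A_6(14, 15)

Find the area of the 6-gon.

309

Σ = (39) + (34) + (150) + (123) + (191) + (81) = 618
Area = |Σ|/2 = 309.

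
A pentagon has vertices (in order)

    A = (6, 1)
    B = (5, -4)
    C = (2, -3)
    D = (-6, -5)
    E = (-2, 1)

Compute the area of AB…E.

Cross-terms: -29, -7, -28, -16, -8  ⇒  Σ = -88
Area = |Σ|/2 = 44.

44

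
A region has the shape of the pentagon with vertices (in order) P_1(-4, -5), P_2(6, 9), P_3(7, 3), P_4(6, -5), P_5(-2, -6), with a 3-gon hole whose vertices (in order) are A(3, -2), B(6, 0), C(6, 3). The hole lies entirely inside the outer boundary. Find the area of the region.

Outer boundary:
Σ = (-6) + (-45) + (-53) + (-46) + (-14) = -164
Area = |Σ|/2 = 82.
Hole:
Apply Gauss's area formula: 2A = Σ (x_i·y_{i+1} − x_{i+1}·y_i), indices taken mod 3.
Σ = (12) + (18) + (-21) = 9
Area = |Σ|/2 = 4.5.
Net area = 82 − 4.5 = 77.5.

77.5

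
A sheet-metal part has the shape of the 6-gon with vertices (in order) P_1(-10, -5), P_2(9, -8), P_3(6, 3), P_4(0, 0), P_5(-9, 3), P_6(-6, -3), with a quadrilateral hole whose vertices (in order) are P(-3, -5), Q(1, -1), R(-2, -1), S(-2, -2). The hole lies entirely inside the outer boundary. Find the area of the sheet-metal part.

117

Outer boundary:
Apply the shoelace (surveyor's) formula: 2A = Σ (x_i·y_{i+1} − x_{i+1}·y_i), indices taken mod 6.
Cross-terms: 125, 75, 0, 0, 45, 0  ⇒  Σ = 245
Area = |Σ|/2 = 122.5.
Hole:
Σ = (8) + (-3) + (2) + (4) = 11
Area = |Σ|/2 = 5.5.
Net area = 122.5 − 5.5 = 117.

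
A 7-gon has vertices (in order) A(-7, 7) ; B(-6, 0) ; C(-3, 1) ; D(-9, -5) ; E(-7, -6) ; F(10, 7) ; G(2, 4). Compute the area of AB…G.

Apply the shoelace (surveyor's) formula: 2A = Σ (x_i·y_{i+1} − x_{i+1}·y_i), indices taken mod 7.
Σ = (42) + (-6) + (24) + (19) + (11) + (26) + (42) = 158
Area = |Σ|/2 = 79.

79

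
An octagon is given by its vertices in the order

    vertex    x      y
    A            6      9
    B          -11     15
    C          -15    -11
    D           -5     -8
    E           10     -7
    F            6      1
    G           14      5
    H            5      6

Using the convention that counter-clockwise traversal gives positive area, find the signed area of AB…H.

425.5

Apply the shoelace formula: 2A = Σ (x_i·y_{i+1} − x_{i+1}·y_i), indices taken mod 8.
Cross-terms: 189, 346, 65, 115, 52, 16, 59, 9  ⇒  Σ = 851
Signed area = Σ/2 = 425.5 (positive ⇒ counter-clockwise traversal).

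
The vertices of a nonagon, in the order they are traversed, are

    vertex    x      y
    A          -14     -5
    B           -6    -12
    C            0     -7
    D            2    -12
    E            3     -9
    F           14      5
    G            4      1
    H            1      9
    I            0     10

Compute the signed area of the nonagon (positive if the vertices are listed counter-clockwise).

266

Apply Gauss's area formula: 2A = Σ (x_i·y_{i+1} − x_{i+1}·y_i), indices taken mod 9.
Σ = (138) + (42) + (14) + (18) + (141) + (-6) + (35) + (10) + (140) = 532
Signed area = Σ/2 = 266 (positive ⇒ counter-clockwise traversal).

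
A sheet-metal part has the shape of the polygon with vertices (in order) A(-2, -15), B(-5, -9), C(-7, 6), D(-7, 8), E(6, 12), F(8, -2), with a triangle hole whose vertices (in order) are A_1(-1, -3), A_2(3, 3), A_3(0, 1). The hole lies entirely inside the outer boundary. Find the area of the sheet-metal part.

Outer boundary:
Apply the shoelace (surveyor's) formula: 2A = Σ (x_i·y_{i+1} − x_{i+1}·y_i), indices taken mod 6.
Σ = (-57) + (-93) + (-14) + (-132) + (-108) + (-124) = -528
Area = |Σ|/2 = 264.
Hole:
Apply the surveyor's formula: 2A = Σ (x_i·y_{i+1} − x_{i+1}·y_i), indices taken mod 3.
Σ = (6) + (3) + (1) = 10
Area = |Σ|/2 = 5.
Net area = 264 − 5 = 259.

259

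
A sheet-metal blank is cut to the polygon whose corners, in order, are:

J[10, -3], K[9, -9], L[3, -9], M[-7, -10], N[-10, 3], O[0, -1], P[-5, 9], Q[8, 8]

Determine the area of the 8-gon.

271

Σ = (-63) + (-54) + (-93) + (-121) + (10) + (-5) + (-112) + (-104) = -542
Area = |Σ|/2 = 271.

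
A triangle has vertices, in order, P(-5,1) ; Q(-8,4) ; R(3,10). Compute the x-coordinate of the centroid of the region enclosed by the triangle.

-10/3

Apply the surveyor's formula. First the cross-terms c_i = x_i·y_{i+1} − x_{i+1}·y_i:
  -12, -92, 53  ⇒  2A = -51, A = -25.5.
Then Σ (x_i + x_{i+1})·c_i = 510, so x̄ = 510 / (6·(-25.5)) = -10/3.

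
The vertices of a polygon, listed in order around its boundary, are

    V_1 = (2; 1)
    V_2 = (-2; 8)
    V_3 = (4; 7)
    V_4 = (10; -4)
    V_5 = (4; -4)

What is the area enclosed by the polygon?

Apply the surveyor's formula: 2A = Σ (x_i·y_{i+1} − x_{i+1}·y_i), indices taken mod 5.
Σ = (18) + (-46) + (-86) + (-24) + (12) = -126
Area = |Σ|/2 = 63.

63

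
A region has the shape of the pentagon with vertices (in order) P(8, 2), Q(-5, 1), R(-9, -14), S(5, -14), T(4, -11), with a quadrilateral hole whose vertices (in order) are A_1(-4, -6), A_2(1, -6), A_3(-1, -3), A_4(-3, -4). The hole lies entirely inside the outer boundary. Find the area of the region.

186

Outer boundary:
Apply the shoelace (surveyor's) formula: 2A = Σ (x_i·y_{i+1} − x_{i+1}·y_i), indices taken mod 5.
Σ = (18) + (79) + (196) + (1) + (96) = 390
Area = |Σ|/2 = 195.
Hole:
Cross-terms: 30, -9, -5, 2  ⇒  Σ = 18
Area = |Σ|/2 = 9.
Net area = 195 − 9 = 186.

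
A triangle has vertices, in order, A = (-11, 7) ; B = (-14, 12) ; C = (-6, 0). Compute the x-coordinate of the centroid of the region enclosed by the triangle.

Apply the surveyor's formula. First the cross-terms c_i = x_i·y_{i+1} − x_{i+1}·y_i:
  -34, 72, -42  ⇒  2A = -4, A = -2.
Then Σ (x_i + x_{i+1})·c_i = 124, so x̄ = 124 / (6·(-2)) = -31/3.

-31/3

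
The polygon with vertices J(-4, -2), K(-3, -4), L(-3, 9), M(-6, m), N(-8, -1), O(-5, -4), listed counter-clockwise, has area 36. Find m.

The doubled signed area Σ (x_i y_{i+1} − x_{i+1} y_i) is linear in m.
With m=0 it equals 52; the coefficient of m is 5 (from the two edges through M).
So 5·m + 52 = 2·36 = 72 ⇒ m = 4.

4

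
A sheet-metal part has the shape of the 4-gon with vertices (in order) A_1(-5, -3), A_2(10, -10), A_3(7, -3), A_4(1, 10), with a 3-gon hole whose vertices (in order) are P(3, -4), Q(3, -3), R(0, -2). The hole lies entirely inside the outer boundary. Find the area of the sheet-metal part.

118.5

Outer boundary:
Apply the shoelace (surveyor's) formula: 2A = Σ (x_i·y_{i+1} − x_{i+1}·y_i), indices taken mod 4.
Σ = (80) + (40) + (73) + (47) = 240
Area = |Σ|/2 = 120.
Hole:
Apply the shoelace formula: 2A = Σ (x_i·y_{i+1} − x_{i+1}·y_i), indices taken mod 3.
Cross-terms: 3, -6, 6  ⇒  Σ = 3
Area = |Σ|/2 = 1.5.
Net area = 120 − 1.5 = 118.5.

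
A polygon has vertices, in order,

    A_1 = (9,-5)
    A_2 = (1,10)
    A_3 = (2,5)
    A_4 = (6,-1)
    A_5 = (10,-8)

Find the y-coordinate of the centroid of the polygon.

89/48

Apply the shoelace formula. First the cross-terms c_i = x_i·y_{i+1} − x_{i+1}·y_i:
  95, -15, -32, -38, 22  ⇒  2A = 32, A = 16.
Then Σ (y_i + y_{i+1})·c_i = 178, so ȳ = 178 / (6·16) = 89/48.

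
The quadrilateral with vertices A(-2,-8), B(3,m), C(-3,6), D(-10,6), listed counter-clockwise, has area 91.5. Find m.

The doubled signed area Σ (x_i y_{i+1} − x_{i+1} y_i) is linear in m.
With m=0 it equals 176; the coefficient of m is 1 (from the two edges through B).
So 1·m + 176 = 2·91.5 = 183 ⇒ m = 7.

7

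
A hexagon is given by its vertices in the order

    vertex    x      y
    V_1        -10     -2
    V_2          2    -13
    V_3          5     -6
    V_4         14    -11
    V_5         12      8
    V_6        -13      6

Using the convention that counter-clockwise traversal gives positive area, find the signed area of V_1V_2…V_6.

Σ = (134) + (53) + (29) + (244) + (176) + (86) = 722
Signed area = Σ/2 = 361 (positive ⇒ counter-clockwise traversal).

361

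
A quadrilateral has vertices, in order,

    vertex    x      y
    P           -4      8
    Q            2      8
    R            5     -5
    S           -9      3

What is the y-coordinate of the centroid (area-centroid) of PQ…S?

253/94

Apply Gauss's area formula. First the cross-terms c_i = x_i·y_{i+1} − x_{i+1}·y_i:
  -48, -50, -30, -60  ⇒  2A = -188, A = -94.
Then Σ (y_i + y_{i+1})·c_i = -1518, so ȳ = -1518 / (6·(-94)) = 253/94.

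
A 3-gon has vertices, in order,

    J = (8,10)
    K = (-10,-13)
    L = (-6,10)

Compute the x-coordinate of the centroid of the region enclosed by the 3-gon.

Apply the surveyor's formula. First the cross-terms c_i = x_i·y_{i+1} − x_{i+1}·y_i:
  -4, -178, -140  ⇒  2A = -322, A = -161.
Then Σ (x_i + x_{i+1})·c_i = 2576, so x̄ = 2576 / (6·(-161)) = -8/3.

-8/3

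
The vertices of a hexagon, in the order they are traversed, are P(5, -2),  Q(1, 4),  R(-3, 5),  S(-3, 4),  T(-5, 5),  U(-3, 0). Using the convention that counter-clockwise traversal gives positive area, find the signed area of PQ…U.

Cross-terms: 22, 17, 3, 5, 15, 6  ⇒  Σ = 68
Signed area = Σ/2 = 34 (positive ⇒ counter-clockwise traversal).

34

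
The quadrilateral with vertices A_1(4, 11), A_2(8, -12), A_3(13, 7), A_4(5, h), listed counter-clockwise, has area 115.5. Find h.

15

The doubled signed area Σ (x_i y_{i+1} − x_{i+1} y_i) is linear in h.
With h=0 it equals 96; the coefficient of h is 9 (from the two edges through A_4).
So 9·h + 96 = 2·115.5 = 231 ⇒ h = 15.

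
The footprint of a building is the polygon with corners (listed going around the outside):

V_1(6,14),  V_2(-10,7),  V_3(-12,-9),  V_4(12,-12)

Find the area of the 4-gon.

V_1→V_2: (6)(7) − (-10)(14) = 182
V_2→V_3: (-10)(-9) − (-12)(7) = 174
V_3→V_4: (-12)(-12) − (12)(-9) = 252
V_4→V_1: (12)(14) − (6)(-12) = 240
Σ = 848
Area = |Σ|/2 = 424.

424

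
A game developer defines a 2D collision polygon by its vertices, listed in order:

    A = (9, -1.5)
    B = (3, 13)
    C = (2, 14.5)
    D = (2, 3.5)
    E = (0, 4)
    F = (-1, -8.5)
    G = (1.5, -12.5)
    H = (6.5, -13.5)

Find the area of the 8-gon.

163.5

Apply the shoelace formula: 2A = Σ (x_i·y_{i+1} − x_{i+1}·y_i), indices taken mod 8.
Σ = (121.5) + (17.5) + (-22) + (8) + (4) + (25.25) + (61) + (111.75) = 327
Area = |Σ|/2 = 163.5.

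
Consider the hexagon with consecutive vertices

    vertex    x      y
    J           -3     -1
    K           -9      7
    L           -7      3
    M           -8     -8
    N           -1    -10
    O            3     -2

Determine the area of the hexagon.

Apply the surveyor's formula: 2A = Σ (x_i·y_{i+1} − x_{i+1}·y_i), indices taken mod 6.
Σ = (-30) + (22) + (80) + (72) + (32) + (-9) = 167
Area = |Σ|/2 = 83.5.

83.5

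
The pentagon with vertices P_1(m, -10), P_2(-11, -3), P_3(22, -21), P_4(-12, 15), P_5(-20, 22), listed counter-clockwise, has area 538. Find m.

-23

The doubled signed area Σ (x_i y_{i+1} − x_{i+1} y_i) is linear in m.
With m=0 it equals 501; the coefficient of m is -25 (from the two edges through P_1).
So -25·m + 501 = 2·538 = 1076 ⇒ m = -23.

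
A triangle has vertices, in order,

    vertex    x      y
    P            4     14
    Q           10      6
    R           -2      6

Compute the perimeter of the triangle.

32

|PQ| = √((6)² + (-8)²) = √100 = 10
|QR| = √((-12)² + (0)²) = √144 = 12
|RP| = √((6)² + (8)²) = √100 = 10
Perimeter = 10 + 12 + 10 = 32.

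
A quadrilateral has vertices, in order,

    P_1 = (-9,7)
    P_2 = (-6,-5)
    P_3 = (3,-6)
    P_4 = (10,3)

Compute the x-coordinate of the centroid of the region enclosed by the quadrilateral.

-29/57

Apply the surveyor's formula. First the cross-terms c_i = x_i·y_{i+1} − x_{i+1}·y_i:
  87, 51, 69, 97  ⇒  2A = 304, A = 152.
Then Σ (x_i + x_{i+1})·c_i = -464, so x̄ = -464 / (6·152) = -29/57.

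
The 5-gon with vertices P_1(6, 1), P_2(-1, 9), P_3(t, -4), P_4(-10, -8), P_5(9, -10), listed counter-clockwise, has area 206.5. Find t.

-9

Write out the shoelace sum; only the two edges meeting at P_3 involve t:
2·Area = [((-1)·(-4) − t·9) + (t·(-8) − (-10)·(-4))] + 296
       = -17·t + 260 = 413
⇒ t = -9.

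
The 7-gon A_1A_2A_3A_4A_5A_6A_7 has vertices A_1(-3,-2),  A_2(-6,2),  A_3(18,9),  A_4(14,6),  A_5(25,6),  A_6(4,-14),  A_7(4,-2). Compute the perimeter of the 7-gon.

|A_1A_2| = √((-3)² + (4)²) = √25 = 5
|A_2A_3| = √((24)² + (7)²) = √625 = 25
|A_3A_4| = √((-4)² + (-3)²) = √25 = 5
|A_4A_5| = √((11)² + (0)²) = √121 = 11
|A_5A_6| = √((-21)² + (-20)²) = √841 = 29
|A_6A_7| = √((0)² + (12)²) = √144 = 12
|A_7A_1| = √((-7)² + (0)²) = √49 = 7
Perimeter = 5 + 25 + 5 + 11 + 29 + 12 + 7 = 94.

94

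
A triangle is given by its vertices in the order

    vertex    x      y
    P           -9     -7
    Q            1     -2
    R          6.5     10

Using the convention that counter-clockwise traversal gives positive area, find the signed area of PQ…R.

46.25

Cross-terms: 25, 23, 44.5  ⇒  Σ = 92.5
Signed area = Σ/2 = 46.25 (positive ⇒ counter-clockwise traversal).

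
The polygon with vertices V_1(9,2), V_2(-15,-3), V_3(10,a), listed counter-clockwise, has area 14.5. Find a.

Write out the shoelace sum; only the two edges meeting at V_3 involve a:
2·Area = [((-15)·a − 10·(-3)) + (10·2 − 9·a)] + 3
       = -24·a + 53 = 29
⇒ a = 1.

1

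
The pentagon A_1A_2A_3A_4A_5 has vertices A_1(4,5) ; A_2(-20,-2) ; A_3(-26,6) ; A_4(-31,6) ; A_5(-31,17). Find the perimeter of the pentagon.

88

|A_1A_2| = √((-24)² + (-7)²) = √625 = 25
|A_2A_3| = √((-6)² + (8)²) = √100 = 10
|A_3A_4| = √((-5)² + (0)²) = √25 = 5
|A_4A_5| = √((0)² + (11)²) = √121 = 11
|A_5A_1| = √((35)² + (-12)²) = √1369 = 37
Perimeter = 25 + 10 + 5 + 11 + 37 = 88.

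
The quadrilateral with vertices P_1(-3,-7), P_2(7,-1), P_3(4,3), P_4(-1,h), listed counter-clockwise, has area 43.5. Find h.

0

Write out the shoelace sum; only the two edges meeting at P_4 involve h:
2·Area = [(4·h − (-1)·3) + ((-1)·(-7) − (-3)·h)] + 77
       = 7·h + 87 = 87
⇒ h = 0.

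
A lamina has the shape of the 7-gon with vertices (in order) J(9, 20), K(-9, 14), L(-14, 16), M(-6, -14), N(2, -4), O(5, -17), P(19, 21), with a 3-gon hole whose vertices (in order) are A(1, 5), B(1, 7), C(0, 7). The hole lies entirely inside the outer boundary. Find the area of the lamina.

Outer boundary:
Σ = (306) + (52) + (292) + (52) + (-14) + (428) + (191) = 1307
Area = |Σ|/2 = 653.5.
Hole:
Σ = (2) + (7) + (-7) = 2
Area = |Σ|/2 = 1.
Net area = 653.5 − 1 = 652.5.

652.5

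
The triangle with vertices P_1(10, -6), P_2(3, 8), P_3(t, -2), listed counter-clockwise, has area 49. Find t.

1

The doubled signed area Σ (x_i y_{i+1} − x_{i+1} y_i) is linear in t.
With t=0 it equals 112; the coefficient of t is -14 (from the two edges through P_3).
So -14·t + 112 = 2·49 = 98 ⇒ t = 1.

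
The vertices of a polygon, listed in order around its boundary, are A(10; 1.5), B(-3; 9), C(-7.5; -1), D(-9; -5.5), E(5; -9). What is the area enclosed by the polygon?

Σ = (94.5) + (70.5) + (32.25) + (108.5) + (97.5) = 403.25
Area = |Σ|/2 = 201.625.

201.625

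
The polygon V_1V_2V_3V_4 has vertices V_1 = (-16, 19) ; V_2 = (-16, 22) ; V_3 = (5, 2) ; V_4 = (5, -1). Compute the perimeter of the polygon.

64

|V_1V_2| = √((0)² + (3)²) = √9 = 3
|V_2V_3| = √((21)² + (-20)²) = √841 = 29
|V_3V_4| = √((0)² + (-3)²) = √9 = 3
|V_4V_1| = √((-21)² + (20)²) = √841 = 29
Perimeter = 3 + 29 + 3 + 29 = 64.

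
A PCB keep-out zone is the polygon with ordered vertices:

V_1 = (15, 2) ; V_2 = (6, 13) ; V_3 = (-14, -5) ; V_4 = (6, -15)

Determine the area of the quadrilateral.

Cross-terms: 183, 152, 240, 237  ⇒  Σ = 812
Area = |Σ|/2 = 406.

406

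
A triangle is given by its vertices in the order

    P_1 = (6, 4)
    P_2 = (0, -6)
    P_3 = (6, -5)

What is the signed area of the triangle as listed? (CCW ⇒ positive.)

27

Apply the surveyor's formula: 2A = Σ (x_i·y_{i+1} − x_{i+1}·y_i), indices taken mod 3.
Cross-terms: -36, 36, 54  ⇒  Σ = 54
Signed area = Σ/2 = 27 (positive ⇒ counter-clockwise traversal).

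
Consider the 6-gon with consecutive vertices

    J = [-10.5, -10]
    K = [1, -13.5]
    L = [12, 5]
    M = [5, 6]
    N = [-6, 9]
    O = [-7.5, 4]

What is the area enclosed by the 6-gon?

J→K: (-10.5)(-13.5) − (1)(-10) = 151.75
K→L: (1)(5) − (12)(-13.5) = 167
L→M: (12)(6) − (5)(5) = 47
M→N: (5)(9) − (-6)(6) = 81
N→O: (-6)(4) − (-7.5)(9) = 43.5
O→J: (-7.5)(-10) − (-10.5)(4) = 117
Σ = 607.25
Area = |Σ|/2 = 303.625.

303.625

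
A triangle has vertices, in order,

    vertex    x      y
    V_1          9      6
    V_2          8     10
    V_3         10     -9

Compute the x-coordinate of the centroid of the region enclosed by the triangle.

9

Apply Gauss's area formula. First the cross-terms c_i = x_i·y_{i+1} − x_{i+1}·y_i:
  42, -172, 141  ⇒  2A = 11, A = 5.5.
Then Σ (x_i + x_{i+1})·c_i = 297, so x̄ = 297 / (6·5.5) = 9.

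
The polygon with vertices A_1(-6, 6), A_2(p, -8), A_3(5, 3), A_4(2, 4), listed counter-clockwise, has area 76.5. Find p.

Write out the shoelace sum; only the two edges meeting at A_2 involve p:
2·Area = [((-6)·(-8) − p·6) + (p·3 − 5·(-8))] + 50
       = -3·p + 138 = 153
⇒ p = -5.

-5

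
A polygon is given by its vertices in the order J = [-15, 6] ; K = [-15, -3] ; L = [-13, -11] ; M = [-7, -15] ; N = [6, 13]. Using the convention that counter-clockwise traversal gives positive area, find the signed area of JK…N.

J→K: (-15)(-3) − (-15)(6) = 135
K→L: (-15)(-11) − (-13)(-3) = 126
L→M: (-13)(-15) − (-7)(-11) = 118
M→N: (-7)(13) − (6)(-15) = -1
N→J: (6)(6) − (-15)(13) = 231
Σ = 609
Signed area = Σ/2 = 304.5 (positive ⇒ counter-clockwise traversal).

304.5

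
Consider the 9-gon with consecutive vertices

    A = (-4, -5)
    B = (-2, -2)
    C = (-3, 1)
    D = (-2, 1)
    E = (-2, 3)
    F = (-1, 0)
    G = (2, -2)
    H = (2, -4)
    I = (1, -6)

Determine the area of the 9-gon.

25.5

A→B: (-4)(-2) − (-2)(-5) = -2
B→C: (-2)(1) − (-3)(-2) = -8
C→D: (-3)(1) − (-2)(1) = -1
D→E: (-2)(3) − (-2)(1) = -4
E→F: (-2)(0) − (-1)(3) = 3
F→G: (-1)(-2) − (2)(0) = 2
G→H: (2)(-4) − (2)(-2) = -4
H→I: (2)(-6) − (1)(-4) = -8
I→A: (1)(-5) − (-4)(-6) = -29
Σ = -51
Area = |Σ|/2 = 25.5.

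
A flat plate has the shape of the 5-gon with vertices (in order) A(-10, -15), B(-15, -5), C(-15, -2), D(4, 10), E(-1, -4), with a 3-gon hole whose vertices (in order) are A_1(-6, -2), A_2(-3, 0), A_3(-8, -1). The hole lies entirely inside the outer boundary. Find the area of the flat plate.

Outer boundary:
Σ = (-175) + (-45) + (-142) + (-6) + (-25) = -393
Area = |Σ|/2 = 196.5.
Hole:
Apply the shoelace formula: 2A = Σ (x_i·y_{i+1} − x_{i+1}·y_i), indices taken mod 3.
Cross-terms: -6, 3, 10  ⇒  Σ = 7
Area = |Σ|/2 = 3.5.
Net area = 196.5 − 3.5 = 193.

193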